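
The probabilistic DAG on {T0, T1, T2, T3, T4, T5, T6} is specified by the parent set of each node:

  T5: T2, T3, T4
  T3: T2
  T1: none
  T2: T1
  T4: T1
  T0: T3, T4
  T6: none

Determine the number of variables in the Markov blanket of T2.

A node's Markov blanket = Pa ∪ Ch ∪ (parents of Ch other than the node itself).
Pa(T2) = {T1}.
Children of T2: T3, T5.
Other parents of T2's children:
  T3 has no other parent.
  T5's other parents are T3, T4.
MB(T2) = {T1, T3, T4, T5}, which has 4 nodes.

4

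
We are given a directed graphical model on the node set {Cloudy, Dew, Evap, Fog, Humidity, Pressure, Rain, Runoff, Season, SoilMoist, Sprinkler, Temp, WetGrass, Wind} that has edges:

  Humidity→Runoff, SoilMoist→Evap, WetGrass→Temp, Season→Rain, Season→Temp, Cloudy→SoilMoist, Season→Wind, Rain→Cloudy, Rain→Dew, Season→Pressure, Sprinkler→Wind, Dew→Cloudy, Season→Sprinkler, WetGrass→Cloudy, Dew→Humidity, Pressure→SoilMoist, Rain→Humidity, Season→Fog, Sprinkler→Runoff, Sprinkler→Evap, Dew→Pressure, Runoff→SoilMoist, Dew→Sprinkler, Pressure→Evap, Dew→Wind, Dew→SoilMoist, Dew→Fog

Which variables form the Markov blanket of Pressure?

Pressure's parents: Dew, Season.
Children of Pressure: Evap, SoilMoist.
For each child, the remaining parents (spouses of Pressure):
  SoilMoist also has parents Cloudy, Dew, Runoff.
  Evap's other parents are SoilMoist, Sprinkler.
So the Markov blanket of Pressure is {Cloudy, Dew, Evap, Runoff, Season, SoilMoist, Sprinkler}.

{Cloudy, Dew, Evap, Runoff, Season, SoilMoist, Sprinkler}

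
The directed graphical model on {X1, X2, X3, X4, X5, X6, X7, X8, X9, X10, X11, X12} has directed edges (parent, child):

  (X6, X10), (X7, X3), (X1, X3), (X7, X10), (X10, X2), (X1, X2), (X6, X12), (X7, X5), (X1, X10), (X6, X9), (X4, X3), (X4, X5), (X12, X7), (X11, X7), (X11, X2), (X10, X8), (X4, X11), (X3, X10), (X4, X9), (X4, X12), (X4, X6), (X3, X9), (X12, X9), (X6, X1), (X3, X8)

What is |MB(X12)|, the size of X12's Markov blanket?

6

A node's Markov blanket = Pa ∪ Ch ∪ (parents of Ch other than the node itself).
Pa(X12) = {X4, X6}.
X12's children: X7, X9.
Other parents of X12's children:
  X7's other parent is X11.
  X9's other parents are X3, X4, X6.
MB(X12) = {X3, X4, X6, X7, X9, X11}, which has 6 nodes.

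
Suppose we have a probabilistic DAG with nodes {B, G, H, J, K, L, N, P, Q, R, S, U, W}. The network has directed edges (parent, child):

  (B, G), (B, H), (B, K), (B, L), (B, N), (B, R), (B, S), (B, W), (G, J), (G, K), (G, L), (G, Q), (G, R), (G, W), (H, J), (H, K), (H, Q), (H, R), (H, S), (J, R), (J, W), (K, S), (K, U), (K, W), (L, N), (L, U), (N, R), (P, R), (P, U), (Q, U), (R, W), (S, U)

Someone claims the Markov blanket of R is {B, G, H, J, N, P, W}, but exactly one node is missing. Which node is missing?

A node's Markov blanket = Pa ∪ Ch ∪ (parents of Ch other than the node itself).
R has parents B, G, H, J, N, P.
R's children: W.
Other parents of R's children:
  parents(W) \ {R} = {B, G, J, K}.
MB(R) = {B, G, H, J, K, N, P, W}.
Comparing with the claimed set, K is missing.

K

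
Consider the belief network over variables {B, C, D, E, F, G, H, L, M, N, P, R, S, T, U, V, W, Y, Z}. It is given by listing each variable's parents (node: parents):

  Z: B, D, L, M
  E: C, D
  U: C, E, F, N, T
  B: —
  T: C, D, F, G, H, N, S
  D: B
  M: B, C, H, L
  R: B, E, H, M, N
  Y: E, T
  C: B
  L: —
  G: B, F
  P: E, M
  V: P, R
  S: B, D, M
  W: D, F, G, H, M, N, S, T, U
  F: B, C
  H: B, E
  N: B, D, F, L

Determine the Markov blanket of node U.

U has parents C, E, F, N, T.
Ch(U) = {W}.
Parents of each child, excluding U:
  W also has parents D, F, G, H, M, N, S, T.
MB(U) = {C, D, E, F, G, H, M, N, S, T, W}.

{C, D, E, F, G, H, M, N, S, T, W}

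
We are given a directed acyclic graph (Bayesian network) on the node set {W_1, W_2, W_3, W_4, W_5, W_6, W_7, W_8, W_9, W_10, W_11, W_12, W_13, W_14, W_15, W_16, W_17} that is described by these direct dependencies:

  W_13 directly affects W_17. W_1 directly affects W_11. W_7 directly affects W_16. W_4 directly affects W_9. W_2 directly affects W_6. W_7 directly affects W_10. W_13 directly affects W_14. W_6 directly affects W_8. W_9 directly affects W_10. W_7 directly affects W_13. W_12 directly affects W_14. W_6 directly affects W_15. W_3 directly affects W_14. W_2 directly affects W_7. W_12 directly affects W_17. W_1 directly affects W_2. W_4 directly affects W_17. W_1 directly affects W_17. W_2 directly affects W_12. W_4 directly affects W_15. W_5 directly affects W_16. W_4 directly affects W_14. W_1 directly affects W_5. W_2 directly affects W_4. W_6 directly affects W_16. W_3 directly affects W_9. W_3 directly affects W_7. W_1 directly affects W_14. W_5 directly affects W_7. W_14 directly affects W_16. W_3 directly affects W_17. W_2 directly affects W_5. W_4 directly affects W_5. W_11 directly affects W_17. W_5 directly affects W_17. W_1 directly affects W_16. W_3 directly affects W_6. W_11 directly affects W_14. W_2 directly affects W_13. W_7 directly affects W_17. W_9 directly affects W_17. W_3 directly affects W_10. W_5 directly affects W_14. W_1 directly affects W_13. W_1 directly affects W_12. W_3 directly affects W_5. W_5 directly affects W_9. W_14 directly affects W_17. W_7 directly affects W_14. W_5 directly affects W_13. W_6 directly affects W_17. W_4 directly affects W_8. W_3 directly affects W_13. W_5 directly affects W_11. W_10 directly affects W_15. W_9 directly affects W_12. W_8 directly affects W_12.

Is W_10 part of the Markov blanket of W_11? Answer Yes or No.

Recall MB(v) = parents ∪ children ∪ spouses, where spouses are the other parents of v's children.
W_11's children: W_14, W_17.
Parents of W_11: W_1, W_5.
Other parents of W_11's children:
  W_14 also has parents W_1, W_3, W_4, W_5, W_7, W_12, W_13.
  W_17 also has parents W_1, W_3, W_4, W_5, W_6, W_7, W_9, W_12, W_13, W_14.
MB(W_11) = {W_1, W_3, W_4, W_5, W_6, W_7, W_9, W_12, W_13, W_14, W_17}; W_10 is not in this set.

No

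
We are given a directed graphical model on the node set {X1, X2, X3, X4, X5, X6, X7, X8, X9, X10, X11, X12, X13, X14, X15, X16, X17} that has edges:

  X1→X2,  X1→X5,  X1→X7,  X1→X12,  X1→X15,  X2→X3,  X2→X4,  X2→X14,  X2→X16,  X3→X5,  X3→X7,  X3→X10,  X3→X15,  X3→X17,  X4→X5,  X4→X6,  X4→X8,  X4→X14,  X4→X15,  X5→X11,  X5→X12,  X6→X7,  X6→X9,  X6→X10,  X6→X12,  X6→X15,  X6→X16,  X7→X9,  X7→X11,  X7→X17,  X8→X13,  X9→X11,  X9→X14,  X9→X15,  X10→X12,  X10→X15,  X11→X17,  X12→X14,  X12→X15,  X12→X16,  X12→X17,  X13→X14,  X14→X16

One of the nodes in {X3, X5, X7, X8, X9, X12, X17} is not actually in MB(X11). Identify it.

X11's children: X17.
X11's parents: X5, X7, X9.
Parents of each child, excluding X11:
  X17's other parents are X3, X7, X12.
MB(X11) = {X3, X5, X7, X9, X12, X17}.
X8 is neither a parent, child, nor co-parent of X11, so it does not belong.

X8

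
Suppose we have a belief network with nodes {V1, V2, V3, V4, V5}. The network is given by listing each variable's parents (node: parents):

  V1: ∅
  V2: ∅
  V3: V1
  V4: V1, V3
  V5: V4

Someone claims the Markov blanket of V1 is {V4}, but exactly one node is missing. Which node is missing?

V3

A node's Markov blanket = Pa ∪ Ch ∪ (parents of Ch other than the node itself).
Pa(V1) = {}.
V1's children: V3, V4.
For each child, the remaining parents (spouses of V1):
  V3: no additional parents.
  V4 also has parent V3.
MB(V1) = {V3, V4}.
Comparing with the claimed set, V3 is missing.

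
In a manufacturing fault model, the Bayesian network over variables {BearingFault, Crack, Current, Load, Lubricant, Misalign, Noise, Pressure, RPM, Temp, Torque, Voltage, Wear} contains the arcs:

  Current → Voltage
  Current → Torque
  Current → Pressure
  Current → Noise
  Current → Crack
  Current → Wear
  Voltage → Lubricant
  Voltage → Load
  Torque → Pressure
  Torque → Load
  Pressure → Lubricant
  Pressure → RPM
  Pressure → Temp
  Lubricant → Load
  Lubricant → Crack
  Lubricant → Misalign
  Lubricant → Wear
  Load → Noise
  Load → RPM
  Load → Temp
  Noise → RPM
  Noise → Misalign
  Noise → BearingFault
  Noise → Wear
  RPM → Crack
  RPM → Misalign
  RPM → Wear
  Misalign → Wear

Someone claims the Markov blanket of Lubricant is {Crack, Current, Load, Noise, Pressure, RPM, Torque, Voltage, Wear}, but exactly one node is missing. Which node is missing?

Misalign

Children of Lubricant: Crack, Load, Misalign, Wear.
Pa(Lubricant) = {Pressure, Voltage}.
Parents of each child, excluding Lubricant:
  Load also has parents Torque, Voltage.
  Crack's other parents are Current, RPM.
  parents(Misalign) \ {Lubricant} = {Noise, RPM}.
  parents(Wear) \ {Lubricant} = {Current, Misalign, Noise, RPM}.
MB(Lubricant) = {Crack, Current, Load, Misalign, Noise, Pressure, RPM, Torque, Voltage, Wear}.
Comparing with the claimed set, Misalign is missing.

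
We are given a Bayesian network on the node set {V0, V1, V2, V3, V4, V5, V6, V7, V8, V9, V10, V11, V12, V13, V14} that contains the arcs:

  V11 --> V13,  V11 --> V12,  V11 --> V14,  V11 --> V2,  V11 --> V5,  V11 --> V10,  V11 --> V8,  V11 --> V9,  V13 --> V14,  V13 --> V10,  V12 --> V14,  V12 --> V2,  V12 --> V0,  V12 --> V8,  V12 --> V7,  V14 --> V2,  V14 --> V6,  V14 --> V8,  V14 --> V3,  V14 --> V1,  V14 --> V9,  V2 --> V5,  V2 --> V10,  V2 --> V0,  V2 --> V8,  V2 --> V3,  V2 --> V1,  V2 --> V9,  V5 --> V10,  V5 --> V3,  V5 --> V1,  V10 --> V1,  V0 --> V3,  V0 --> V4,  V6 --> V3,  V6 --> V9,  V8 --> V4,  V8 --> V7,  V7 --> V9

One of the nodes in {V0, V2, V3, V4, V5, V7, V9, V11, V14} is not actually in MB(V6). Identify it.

V4

The Markov blanket of a node is its parents, its children, and the other parents of its children.
Parents of V6: V14.
V6's children: V3, V9.
Parents of each child, excluding V6:
  V3 also has parents V0, V2, V5, V14.
  V9's other parents are V2, V7, V11, V14.
MB(V6) = {V0, V2, V3, V5, V7, V9, V11, V14}.
V4 is neither a parent, child, nor co-parent of V6, so it does not belong.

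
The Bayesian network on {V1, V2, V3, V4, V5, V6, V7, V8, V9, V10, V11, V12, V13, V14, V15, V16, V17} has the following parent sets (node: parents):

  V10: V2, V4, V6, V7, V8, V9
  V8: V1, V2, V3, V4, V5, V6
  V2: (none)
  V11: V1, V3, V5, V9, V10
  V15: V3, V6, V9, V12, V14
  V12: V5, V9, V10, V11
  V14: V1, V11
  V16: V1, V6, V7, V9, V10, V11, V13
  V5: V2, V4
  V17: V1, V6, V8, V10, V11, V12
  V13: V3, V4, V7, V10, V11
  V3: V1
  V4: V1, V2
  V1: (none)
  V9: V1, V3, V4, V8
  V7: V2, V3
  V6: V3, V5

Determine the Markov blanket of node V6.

{V1, V2, V3, V4, V5, V7, V8, V9, V10, V11, V12, V13, V14, V15, V16, V17}

Ch(V6) = {V8, V10, V15, V16, V17}.
Pa(V6) = {V3, V5}.
Other parents of V6's children:
  V8: V1, V2, V3, V4, V5
  V10: V2, V4, V7, V8, V9
  V15: V3, V9, V12, V14
  V16: V1, V7, V9, V10, V11, V13
  V17: V1, V8, V10, V11, V12
Taking the union gives {V1, V2, V3, V4, V5, V7, V8, V9, V10, V11, V12, V13, V14, V15, V16, V17}.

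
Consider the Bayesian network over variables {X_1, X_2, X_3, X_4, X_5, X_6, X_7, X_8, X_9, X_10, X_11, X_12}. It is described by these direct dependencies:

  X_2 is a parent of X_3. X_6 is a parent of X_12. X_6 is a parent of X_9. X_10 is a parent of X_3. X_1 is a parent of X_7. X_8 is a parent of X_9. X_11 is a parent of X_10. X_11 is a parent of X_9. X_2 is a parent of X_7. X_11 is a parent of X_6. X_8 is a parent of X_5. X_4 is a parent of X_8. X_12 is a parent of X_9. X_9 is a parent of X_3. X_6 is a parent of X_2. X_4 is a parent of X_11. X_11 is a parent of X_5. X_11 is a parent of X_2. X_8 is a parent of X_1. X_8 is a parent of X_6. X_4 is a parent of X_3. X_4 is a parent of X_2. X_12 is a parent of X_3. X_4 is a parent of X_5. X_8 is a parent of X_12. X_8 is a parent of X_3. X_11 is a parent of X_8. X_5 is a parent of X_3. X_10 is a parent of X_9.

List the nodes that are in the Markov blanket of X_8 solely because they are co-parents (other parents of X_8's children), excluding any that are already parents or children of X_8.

{X_2, X_10}

Children of X_8: X_1, X_3, X_5, X_6, X_9, X_12.
  X_1 has no other parent.
  X_6's other parent is X_11.
  X_5's other parents are X_4, X_11.
  X_12's other parent is X_6.
  X_9 also has parents X_6, X_10, X_11, X_12.
  X_3's other parents are X_2, X_4, X_5, X_9, X_10, X_12.
Excluding nodes already adjacent to X_8 (X_1, X_3, X_4, X_5, X_6, X_9, X_11, X_12), the co-parent-only contribution is {X_2, X_10}.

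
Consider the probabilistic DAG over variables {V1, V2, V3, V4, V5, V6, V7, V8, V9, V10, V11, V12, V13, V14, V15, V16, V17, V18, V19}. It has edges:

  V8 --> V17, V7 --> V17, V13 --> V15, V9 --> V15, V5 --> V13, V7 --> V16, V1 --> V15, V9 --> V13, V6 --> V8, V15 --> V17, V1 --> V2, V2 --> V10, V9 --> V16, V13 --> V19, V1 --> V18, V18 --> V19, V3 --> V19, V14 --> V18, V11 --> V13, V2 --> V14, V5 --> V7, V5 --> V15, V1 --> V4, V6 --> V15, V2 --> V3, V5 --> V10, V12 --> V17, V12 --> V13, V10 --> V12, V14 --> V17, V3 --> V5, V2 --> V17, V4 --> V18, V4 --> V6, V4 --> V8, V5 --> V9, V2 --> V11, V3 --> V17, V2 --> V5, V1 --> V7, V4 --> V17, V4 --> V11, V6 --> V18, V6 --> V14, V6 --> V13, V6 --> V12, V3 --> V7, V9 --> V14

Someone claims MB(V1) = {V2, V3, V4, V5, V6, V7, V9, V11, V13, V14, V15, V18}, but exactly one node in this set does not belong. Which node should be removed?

Parents of V1: none.
Children of V1: V2, V4, V7, V15, V18.
Co-parents of V1 (other parents of its children):
  V2: —
  V4: —
  V7: V3, V5
  V15: V5, V6, V9, V13
  V18: V4, V6, V14
MB(V1) = {V2, V3, V4, V5, V6, V7, V9, V13, V14, V15, V18}.
V11 is neither a parent, child, nor co-parent of V1, so it does not belong.

V11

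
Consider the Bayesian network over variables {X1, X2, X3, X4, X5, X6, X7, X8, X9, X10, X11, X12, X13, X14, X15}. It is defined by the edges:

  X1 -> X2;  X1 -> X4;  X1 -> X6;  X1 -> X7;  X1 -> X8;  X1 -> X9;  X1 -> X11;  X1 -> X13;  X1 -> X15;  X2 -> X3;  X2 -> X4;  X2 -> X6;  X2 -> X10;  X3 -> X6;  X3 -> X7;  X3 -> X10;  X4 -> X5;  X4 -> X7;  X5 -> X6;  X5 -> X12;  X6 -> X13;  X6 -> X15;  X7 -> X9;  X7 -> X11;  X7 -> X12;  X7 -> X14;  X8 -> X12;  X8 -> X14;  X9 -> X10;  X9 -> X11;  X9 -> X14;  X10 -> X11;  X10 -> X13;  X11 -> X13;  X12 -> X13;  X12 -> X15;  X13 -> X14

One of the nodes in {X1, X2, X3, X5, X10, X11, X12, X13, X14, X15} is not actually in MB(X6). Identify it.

X14

X6's children: X13, X15.
Pa(X6) = {X1, X2, X3, X5}.
Co-parents of X6 (other parents of its children):
  X13: X1, X10, X11, X12
  X15: X1, X12
MB(X6) = {X1, X2, X3, X5, X10, X11, X12, X13, X15}.
X14 is neither a parent, child, nor co-parent of X6, so it does not belong.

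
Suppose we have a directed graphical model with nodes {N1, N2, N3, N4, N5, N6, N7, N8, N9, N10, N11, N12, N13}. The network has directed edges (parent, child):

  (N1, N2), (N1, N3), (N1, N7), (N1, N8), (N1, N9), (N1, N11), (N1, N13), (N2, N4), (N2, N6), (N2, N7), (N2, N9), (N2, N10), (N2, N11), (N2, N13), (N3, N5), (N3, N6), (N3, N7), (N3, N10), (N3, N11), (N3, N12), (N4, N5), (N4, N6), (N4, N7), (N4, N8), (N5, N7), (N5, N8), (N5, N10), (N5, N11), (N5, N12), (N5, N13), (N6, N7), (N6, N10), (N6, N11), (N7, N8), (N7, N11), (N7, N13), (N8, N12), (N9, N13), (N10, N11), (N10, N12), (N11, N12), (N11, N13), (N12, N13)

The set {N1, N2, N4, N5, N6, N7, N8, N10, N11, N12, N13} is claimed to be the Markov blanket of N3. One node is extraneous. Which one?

N13

The Markov blanket of a node is its parents, its children, and the other parents of its children.
N3 has parent N1.
N3's children: N5, N6, N7, N10, N11, N12.
Other parents of N3's children:
  N5: N4
  N6: N2, N4
  N7: N1, N2, N4, N5, N6
  N10: N2, N5, N6
  N11: N1, N2, N5, N6, N7, N10
  N12: N5, N8, N10, N11
MB(N3) = {N1, N2, N4, N5, N6, N7, N8, N10, N11, N12}.
N13 is neither a parent, child, nor co-parent of N3, so it does not belong.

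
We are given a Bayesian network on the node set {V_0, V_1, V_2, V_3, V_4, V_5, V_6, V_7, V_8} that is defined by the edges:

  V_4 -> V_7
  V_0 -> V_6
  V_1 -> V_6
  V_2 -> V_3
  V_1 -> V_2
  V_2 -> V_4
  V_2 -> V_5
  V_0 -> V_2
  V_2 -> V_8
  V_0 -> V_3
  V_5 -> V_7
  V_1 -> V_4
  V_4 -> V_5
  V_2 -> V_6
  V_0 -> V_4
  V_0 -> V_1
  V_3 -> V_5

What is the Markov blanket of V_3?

Pa(V_3) = {V_0, V_2}.
V_3 has child V_5.
For each child, the remaining parents (spouses of V_3):
  V_5: V_2, V_4
So the Markov blanket of V_3 is {V_0, V_2, V_4, V_5}.

{V_0, V_2, V_4, V_5}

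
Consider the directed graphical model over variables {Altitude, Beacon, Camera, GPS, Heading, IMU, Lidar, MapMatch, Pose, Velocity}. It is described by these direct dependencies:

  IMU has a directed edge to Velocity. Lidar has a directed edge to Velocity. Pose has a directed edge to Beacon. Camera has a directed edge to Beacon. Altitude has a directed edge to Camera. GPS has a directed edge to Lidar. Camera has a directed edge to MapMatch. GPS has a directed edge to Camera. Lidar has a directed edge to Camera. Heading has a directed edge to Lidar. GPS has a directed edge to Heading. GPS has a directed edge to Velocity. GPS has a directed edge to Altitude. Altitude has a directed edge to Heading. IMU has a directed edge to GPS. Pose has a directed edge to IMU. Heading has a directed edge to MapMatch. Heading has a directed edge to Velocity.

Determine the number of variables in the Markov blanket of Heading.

7

A node's Markov blanket = Pa ∪ Ch ∪ (parents of Ch other than the node itself).
Heading has parents Altitude, GPS.
Heading's children: Lidar, MapMatch, Velocity.
Other parents of Heading's children:
  Lidar's other parent is GPS.
  Velocity's other parents are GPS, IMU, Lidar.
  MapMatch also has parent Camera.
MB(Heading) = {Altitude, Camera, GPS, IMU, Lidar, MapMatch, Velocity}, which has 7 nodes.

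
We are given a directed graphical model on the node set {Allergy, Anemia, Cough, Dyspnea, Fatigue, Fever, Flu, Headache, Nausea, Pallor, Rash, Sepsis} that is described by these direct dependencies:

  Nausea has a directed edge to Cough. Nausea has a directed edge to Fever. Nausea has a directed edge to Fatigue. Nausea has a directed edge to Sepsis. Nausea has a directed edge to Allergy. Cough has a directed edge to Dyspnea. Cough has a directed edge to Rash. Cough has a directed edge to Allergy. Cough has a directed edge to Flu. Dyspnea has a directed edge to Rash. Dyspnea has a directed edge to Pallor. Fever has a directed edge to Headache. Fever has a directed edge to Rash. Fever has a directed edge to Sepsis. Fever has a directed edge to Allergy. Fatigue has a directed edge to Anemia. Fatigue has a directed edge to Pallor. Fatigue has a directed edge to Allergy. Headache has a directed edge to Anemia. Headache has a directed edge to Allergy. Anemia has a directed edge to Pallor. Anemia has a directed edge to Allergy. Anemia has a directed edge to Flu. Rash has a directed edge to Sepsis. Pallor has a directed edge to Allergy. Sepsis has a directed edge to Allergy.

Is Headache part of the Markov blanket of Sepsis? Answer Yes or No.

Headache is a co-parent of Sepsis: both are parents of Allergy.
So Headache ∈ MB(Sepsis).

Yes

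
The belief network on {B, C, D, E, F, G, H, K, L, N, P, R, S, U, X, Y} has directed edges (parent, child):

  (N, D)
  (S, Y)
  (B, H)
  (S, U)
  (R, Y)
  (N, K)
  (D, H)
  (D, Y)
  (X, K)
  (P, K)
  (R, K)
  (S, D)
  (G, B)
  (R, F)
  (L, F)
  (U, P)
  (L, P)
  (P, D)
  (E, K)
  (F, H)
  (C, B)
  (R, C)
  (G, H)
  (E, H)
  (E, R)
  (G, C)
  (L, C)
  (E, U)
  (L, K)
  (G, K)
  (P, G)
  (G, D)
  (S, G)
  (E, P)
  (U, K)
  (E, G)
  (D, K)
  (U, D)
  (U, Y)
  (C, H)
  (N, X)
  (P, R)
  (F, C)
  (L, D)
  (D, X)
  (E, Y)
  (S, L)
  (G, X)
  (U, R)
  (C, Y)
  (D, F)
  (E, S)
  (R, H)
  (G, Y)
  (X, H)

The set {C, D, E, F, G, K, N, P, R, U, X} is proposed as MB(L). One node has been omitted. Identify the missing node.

The Markov blanket of a node is its parents, its children, and the other parents of its children.
L has children C, D, F, K, P.
Pa(L) = {S}.
Other parents of L's children:
  P's other parents are E, U.
  parents(D) \ {L} = {G, N, P, S, U}.
  F also has parents D, R.
  C's other parents are F, G, R.
  K also has parents D, E, G, N, P, R, U, X.
MB(L) = {C, D, E, F, G, K, N, P, R, S, U, X}.
Comparing with the claimed set, S is missing.

S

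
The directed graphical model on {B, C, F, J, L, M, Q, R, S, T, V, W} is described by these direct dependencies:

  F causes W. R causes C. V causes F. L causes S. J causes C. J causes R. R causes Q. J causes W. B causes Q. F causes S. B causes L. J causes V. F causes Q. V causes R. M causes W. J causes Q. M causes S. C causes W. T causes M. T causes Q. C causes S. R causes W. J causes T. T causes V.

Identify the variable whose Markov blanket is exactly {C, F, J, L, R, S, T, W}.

The target node must have every member of {C, F, J, L, R, S, T, W} as a parent, child, or co-parent, and no others.
Parents of M: T; children: S, W; co-parents: C, F, J, L, R.
These exactly cover the given set, so the node is M.

M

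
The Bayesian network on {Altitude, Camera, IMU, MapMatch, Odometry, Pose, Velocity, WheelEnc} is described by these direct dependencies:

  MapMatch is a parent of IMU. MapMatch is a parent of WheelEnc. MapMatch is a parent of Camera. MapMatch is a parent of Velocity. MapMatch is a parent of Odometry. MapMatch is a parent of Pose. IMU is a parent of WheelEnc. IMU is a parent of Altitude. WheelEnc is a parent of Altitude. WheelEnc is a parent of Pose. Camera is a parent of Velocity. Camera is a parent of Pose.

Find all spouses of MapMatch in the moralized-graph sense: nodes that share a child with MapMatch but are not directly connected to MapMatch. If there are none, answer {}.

Children of MapMatch: Camera, IMU, Odometry, Pose, Velocity, WheelEnc.
  IMU: no additional parents.
  WheelEnc also has parent IMU.
  Camera has no other parent.
  Velocity also has parent Camera.
  Odometry has no other parent.
  Pose also has parents Camera, WheelEnc.
Excluding nodes already adjacent to MapMatch (Camera, IMU, Odometry, Pose, Velocity, WheelEnc), the co-parent-only contribution is {}.

{}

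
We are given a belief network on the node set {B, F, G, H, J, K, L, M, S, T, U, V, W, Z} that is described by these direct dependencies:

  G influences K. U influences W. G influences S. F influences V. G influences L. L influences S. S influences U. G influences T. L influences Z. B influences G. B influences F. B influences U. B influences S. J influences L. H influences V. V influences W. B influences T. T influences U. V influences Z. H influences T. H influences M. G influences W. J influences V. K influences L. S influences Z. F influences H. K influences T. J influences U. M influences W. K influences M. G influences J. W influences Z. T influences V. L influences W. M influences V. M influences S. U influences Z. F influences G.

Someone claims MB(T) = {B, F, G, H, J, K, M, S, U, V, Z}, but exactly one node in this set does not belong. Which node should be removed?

Parents of T: B, G, H, K.
T's children: U, V.
Parents of each child, excluding T:
  parents(U) \ {T} = {B, J, S}.
  V also has parents F, H, J, M.
MB(T) = {B, F, G, H, J, K, M, S, U, V}.
Z is neither a parent, child, nor co-parent of T, so it does not belong.

Z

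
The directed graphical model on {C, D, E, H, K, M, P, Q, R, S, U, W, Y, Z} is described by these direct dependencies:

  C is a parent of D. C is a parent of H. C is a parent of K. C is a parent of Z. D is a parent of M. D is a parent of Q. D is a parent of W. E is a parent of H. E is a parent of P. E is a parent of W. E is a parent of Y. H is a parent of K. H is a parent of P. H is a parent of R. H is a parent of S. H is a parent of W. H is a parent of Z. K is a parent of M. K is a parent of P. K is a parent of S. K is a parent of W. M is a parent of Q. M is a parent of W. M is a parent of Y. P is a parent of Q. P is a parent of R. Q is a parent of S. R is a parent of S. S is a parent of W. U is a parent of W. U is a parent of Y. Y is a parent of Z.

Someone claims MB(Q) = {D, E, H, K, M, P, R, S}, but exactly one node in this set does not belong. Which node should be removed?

Recall MB(v) = parents ∪ children ∪ spouses, where spouses are the other parents of v's children.
Q has parents D, M, P.
Q has child S.
Other parents of Q's children:
  S's other parents are H, K, R.
MB(Q) = {D, H, K, M, P, R, S}.
E is neither a parent, child, nor co-parent of Q, so it does not belong.

E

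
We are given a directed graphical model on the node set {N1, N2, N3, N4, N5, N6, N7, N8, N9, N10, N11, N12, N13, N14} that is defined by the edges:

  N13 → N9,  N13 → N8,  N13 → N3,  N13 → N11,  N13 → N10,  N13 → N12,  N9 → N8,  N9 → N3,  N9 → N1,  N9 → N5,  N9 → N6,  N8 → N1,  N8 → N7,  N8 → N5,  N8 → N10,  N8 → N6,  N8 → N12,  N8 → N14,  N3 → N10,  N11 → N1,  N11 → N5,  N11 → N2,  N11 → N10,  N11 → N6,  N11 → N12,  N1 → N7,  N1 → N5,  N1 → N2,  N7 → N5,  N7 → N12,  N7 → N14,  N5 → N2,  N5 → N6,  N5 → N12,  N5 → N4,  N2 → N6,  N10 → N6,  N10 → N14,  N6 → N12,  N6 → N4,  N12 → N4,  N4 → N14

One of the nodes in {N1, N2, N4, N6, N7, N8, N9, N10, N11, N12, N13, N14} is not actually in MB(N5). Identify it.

By definition, MB(N5) is built from N5's parents, N5's children, and the co-parents of N5.
N5's parents: N1, N7, N8, N9, N11.
N5's children: N2, N4, N6, N12.
Other parents of N5's children:
  parents(N2) \ {N5} = {N1, N11}.
  N6 also has parents N2, N8, N9, N10, N11.
  parents(N12) \ {N5} = {N6, N7, N8, N11, N13}.
  parents(N4) \ {N5} = {N6, N12}.
MB(N5) = {N1, N2, N4, N6, N7, N8, N9, N10, N11, N12, N13}.
N14 is neither a parent, child, nor co-parent of N5, so it does not belong.

N14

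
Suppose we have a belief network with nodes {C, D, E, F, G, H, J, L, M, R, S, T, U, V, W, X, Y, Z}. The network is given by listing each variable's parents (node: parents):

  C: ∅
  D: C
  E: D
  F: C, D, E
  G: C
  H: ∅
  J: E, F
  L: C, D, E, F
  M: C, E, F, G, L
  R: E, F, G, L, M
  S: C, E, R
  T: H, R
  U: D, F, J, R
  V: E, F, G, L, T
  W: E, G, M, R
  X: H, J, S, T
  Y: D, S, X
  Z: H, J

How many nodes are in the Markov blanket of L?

9

A node's Markov blanket = Pa ∪ Ch ∪ (parents of Ch other than the node itself).
L's parents: C, D, E, F.
L has children M, R, V.
Other parents of L's children:
  M also has parents C, E, F, G.
  parents(R) \ {L} = {E, F, G, M}.
  parents(V) \ {L} = {E, F, G, T}.
MB(L) = {C, D, E, F, G, M, R, T, V}, which has 9 nodes.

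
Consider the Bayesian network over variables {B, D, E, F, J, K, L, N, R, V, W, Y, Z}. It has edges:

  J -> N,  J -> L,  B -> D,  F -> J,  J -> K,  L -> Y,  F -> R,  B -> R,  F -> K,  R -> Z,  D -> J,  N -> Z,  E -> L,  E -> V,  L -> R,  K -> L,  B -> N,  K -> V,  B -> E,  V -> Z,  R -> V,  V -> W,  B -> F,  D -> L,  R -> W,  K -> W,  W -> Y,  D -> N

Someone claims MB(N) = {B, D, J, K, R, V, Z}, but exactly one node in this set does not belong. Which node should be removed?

K

Recall MB(v) = parents ∪ children ∪ spouses, where spouses are the other parents of v's children.
Ch(N) = {Z}.
Pa(N) = {B, D, J}.
Co-parents of N (other parents of its children):
  Z: R, V
MB(N) = {B, D, J, R, V, Z}.
K is neither a parent, child, nor co-parent of N, so it does not belong.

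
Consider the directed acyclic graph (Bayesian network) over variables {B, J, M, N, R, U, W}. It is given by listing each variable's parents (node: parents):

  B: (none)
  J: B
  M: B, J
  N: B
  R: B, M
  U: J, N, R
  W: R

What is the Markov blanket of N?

Recall MB(v) = parents ∪ children ∪ spouses, where spouses are the other parents of v's children.
Pa(N) = {B}.
N's children: U.
Parents of each child, excluding N:
  U: J, R
So the Markov blanket of N is {B, J, R, U}.

{B, J, R, U}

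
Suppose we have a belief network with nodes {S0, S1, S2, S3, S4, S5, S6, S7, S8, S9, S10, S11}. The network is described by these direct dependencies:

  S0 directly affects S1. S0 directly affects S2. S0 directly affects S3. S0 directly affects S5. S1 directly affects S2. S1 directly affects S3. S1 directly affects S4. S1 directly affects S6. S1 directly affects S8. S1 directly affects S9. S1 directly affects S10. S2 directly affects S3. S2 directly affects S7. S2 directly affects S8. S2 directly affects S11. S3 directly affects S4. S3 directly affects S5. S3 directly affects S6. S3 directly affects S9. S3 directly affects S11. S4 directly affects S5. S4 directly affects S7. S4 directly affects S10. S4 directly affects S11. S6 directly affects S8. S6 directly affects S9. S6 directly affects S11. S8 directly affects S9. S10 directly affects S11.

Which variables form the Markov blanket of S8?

{S1, S2, S3, S6, S9}

The Markov blanket of a node is its parents, its children, and the other parents of its children.
Parents of S8: S1, S2, S6.
S8's children: S9.
Parents of each child, excluding S8:
  S9's other parents are S1, S3, S6.
Taking the union gives {S1, S2, S3, S6, S9}.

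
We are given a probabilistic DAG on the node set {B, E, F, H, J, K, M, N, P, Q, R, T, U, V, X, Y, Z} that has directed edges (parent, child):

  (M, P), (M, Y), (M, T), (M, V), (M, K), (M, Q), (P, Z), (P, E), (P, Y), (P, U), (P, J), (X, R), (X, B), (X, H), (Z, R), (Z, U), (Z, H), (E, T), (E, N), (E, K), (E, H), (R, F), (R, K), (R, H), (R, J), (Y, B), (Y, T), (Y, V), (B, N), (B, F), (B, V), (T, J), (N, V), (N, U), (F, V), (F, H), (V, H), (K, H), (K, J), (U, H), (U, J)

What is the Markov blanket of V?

By definition, MB(V) is built from V's parents, V's children, and the co-parents of V.
Parents of V: B, F, M, N, Y.
Children of V: H.
Co-parents of V (other parents of its children):
  H also has parents E, F, K, R, U, X, Z.
Union: {B, F, M, N, Y} ∪ {H} ∪ {E, F, K, R, U, X, Z} = {B, E, F, H, K, M, N, R, U, X, Y, Z}.

{B, E, F, H, K, M, N, R, U, X, Y, Z}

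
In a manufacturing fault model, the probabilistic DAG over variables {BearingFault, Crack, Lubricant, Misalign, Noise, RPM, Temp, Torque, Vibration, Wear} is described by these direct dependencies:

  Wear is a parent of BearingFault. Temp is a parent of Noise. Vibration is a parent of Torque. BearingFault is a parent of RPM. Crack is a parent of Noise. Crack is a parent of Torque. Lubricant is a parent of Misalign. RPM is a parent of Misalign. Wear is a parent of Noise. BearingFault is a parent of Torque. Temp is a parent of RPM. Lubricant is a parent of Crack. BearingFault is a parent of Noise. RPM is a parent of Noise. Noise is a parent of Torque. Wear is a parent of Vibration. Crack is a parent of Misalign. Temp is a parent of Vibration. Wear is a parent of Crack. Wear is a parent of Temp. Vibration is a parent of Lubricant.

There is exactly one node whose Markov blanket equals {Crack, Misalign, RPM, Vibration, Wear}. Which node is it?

Lubricant

The target node must have every member of {Crack, Misalign, RPM, Vibration, Wear} as a parent, child, or co-parent, and no others.
Parents of Lubricant: Vibration; children: Crack, Misalign; co-parents: Crack, RPM, Wear.
These exactly cover the given set, so the node is Lubricant.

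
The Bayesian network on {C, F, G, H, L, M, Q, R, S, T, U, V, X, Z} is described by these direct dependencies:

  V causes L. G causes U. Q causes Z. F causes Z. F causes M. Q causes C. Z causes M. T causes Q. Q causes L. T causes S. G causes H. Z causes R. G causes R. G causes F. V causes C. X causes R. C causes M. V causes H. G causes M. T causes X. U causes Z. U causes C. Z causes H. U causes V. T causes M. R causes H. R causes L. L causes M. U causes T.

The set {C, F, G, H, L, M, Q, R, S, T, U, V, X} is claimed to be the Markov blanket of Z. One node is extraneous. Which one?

S

Ch(Z) = {H, M, R}.
Z has parents F, Q, U.
Co-parents of Z (other parents of its children):
  R: G, X
  H: G, R, V
  M: C, F, G, L, T
MB(Z) = {C, F, G, H, L, M, Q, R, T, U, V, X}.
S is neither a parent, child, nor co-parent of Z, so it does not belong.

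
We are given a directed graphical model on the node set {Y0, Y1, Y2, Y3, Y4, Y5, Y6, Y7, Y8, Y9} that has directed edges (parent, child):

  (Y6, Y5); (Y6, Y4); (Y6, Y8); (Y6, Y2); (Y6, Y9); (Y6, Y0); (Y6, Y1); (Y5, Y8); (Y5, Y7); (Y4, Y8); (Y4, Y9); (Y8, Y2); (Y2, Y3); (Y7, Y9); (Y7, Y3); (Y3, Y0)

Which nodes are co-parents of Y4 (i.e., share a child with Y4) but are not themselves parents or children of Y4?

Children of Y4: Y8, Y9.
  Y8 also has parents Y5, Y6.
  parents(Y9) \ {Y4} = {Y6, Y7}.
Excluding nodes already adjacent to Y4 (Y6, Y8, Y9), the co-parent-only contribution is {Y5, Y7}.

{Y5, Y7}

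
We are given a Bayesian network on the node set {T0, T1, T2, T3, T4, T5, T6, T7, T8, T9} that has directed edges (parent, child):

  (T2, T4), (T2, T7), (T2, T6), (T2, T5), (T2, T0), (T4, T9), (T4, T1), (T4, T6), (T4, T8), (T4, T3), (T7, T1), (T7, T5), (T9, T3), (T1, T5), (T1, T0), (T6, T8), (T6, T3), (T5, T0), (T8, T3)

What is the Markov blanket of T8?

The Markov blanket of a node is its parents, its children, and the other parents of its children.
Pa(T8) = {T4, T6}.
Ch(T8) = {T3}.
Co-parents of T8 (other parents of its children):
  T3: T4, T6, T9
MB(T8) = {T3, T4, T6, T9}.

{T3, T4, T6, T9}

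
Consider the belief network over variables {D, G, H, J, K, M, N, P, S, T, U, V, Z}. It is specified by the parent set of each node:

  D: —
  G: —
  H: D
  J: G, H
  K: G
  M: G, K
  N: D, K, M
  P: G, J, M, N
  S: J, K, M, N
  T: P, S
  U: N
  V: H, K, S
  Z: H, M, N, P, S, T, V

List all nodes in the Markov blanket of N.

Ch(N) = {P, S, U, Z}.
N's parents: D, K, M.
For each child, the remaining parents (spouses of N):
  P: G, J, M
  S: J, K, M
  U: —
  Z: H, M, P, S, T, V
So the Markov blanket of N is {D, G, H, J, K, M, P, S, T, U, V, Z}.

{D, G, H, J, K, M, P, S, T, U, V, Z}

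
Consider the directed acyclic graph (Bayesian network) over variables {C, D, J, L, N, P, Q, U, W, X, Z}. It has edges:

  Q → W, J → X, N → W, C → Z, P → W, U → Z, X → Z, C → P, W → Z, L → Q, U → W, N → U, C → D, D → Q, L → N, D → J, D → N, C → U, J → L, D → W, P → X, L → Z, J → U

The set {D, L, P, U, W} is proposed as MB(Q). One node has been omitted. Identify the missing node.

Children of Q: W.
Q's parents: D, L.
Co-parents of Q (other parents of its children):
  W also has parents D, N, P, U.
MB(Q) = {D, L, N, P, U, W}.
Comparing with the claimed set, N is missing.

N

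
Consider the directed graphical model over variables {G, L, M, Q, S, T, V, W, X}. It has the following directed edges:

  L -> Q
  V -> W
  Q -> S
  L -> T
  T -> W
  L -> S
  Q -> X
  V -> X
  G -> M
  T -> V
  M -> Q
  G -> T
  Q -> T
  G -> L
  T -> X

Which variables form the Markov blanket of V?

V's parents: T.
Children of V: W, X.
Parents of each child, excluding V:
  W also has parent T.
  X also has parents Q, T.
Taking the union gives {Q, T, W, X}.

{Q, T, W, X}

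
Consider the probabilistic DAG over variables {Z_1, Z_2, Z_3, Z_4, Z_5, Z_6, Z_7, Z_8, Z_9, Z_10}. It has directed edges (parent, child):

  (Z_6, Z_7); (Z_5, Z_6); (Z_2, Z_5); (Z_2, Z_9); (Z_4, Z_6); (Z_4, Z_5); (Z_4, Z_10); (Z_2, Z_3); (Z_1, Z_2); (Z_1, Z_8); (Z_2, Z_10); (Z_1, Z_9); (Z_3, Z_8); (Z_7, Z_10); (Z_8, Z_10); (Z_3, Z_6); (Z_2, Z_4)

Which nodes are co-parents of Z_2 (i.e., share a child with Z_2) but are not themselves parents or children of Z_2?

{Z_7, Z_8}

Children of Z_2: Z_3, Z_4, Z_5, Z_9, Z_10.
  Z_3: no additional parents.
  Z_4: no additional parents.
  Z_5 also has parent Z_4.
  parents(Z_9) \ {Z_2} = {Z_1}.
  Z_10 also has parents Z_4, Z_7, Z_8.
Excluding nodes already adjacent to Z_2 (Z_1, Z_3, Z_4, Z_5, Z_9, Z_10), the co-parent-only contribution is {Z_7, Z_8}.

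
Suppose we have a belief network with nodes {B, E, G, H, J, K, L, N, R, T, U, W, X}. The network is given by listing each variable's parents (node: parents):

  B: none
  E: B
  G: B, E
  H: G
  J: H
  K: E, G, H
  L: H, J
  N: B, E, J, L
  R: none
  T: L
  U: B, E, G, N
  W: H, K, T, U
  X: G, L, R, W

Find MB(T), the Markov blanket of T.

{H, K, L, U, W}

By definition, MB(T) is built from T's parents, T's children, and the co-parents of T.
T has parent L.
T's children: W.
Co-parents of T (other parents of its children):
  W: H, K, U
So the Markov blanket of T is {H, K, L, U, W}.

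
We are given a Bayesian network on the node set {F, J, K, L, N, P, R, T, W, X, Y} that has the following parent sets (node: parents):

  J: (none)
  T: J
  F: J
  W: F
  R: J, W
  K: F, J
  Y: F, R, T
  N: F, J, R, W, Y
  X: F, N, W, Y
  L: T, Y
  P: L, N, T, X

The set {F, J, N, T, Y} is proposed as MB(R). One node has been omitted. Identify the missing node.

Pa(R) = {J, W}.
R's children: N, Y.
Co-parents of R (other parents of its children):
  Y also has parents F, T.
  parents(N) \ {R} = {F, J, W, Y}.
MB(R) = {F, J, N, T, W, Y}.
Comparing with the claimed set, W is missing.

W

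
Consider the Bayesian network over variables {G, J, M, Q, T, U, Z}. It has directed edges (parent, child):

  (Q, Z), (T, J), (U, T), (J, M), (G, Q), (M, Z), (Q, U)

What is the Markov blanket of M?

A node's Markov blanket = Pa ∪ Ch ∪ (parents of Ch other than the node itself).
M has parent J.
Children of M: Z.
Co-parents of M (other parents of its children):
  Z: Q
Union: {J} ∪ {Z} ∪ {Q} = {J, Q, Z}.

{J, Q, Z}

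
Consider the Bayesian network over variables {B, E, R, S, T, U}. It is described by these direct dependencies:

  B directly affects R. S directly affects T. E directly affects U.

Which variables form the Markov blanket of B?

By definition, MB(B) is built from B's parents, B's children, and the co-parents of B.
B's children: R.
B has no parents.
Co-parents of B (other parents of its children):
  R has no other parent.
MB(B) = {R}.

{R}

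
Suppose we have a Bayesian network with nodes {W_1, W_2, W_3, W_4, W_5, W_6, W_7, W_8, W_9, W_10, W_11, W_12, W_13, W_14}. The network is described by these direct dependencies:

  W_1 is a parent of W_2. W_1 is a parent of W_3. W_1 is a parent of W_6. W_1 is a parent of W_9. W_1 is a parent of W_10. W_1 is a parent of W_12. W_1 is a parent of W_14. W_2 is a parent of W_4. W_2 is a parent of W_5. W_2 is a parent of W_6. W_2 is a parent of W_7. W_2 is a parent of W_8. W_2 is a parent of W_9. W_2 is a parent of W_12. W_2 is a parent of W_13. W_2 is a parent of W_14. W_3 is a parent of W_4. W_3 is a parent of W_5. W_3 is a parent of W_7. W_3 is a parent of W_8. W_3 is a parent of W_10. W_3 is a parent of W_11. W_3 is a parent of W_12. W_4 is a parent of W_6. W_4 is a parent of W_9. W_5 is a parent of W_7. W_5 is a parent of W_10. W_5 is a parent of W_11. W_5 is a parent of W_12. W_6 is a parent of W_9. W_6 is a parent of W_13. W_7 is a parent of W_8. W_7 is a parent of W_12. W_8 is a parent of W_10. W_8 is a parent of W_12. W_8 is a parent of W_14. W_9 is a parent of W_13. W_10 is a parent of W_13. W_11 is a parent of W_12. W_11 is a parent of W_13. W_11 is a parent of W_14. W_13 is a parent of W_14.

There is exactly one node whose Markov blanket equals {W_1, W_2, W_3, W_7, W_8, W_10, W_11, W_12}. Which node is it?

W_5

The target node must have every member of {W_1, W_2, W_3, W_7, W_8, W_10, W_11, W_12} as a parent, child, or co-parent, and no others.
Parents of W_5: W_2, W_3; children: W_7, W_10, W_11, W_12; co-parents: W_1, W_2, W_3, W_7, W_8, W_11.
These exactly cover the given set, so the node is W_5.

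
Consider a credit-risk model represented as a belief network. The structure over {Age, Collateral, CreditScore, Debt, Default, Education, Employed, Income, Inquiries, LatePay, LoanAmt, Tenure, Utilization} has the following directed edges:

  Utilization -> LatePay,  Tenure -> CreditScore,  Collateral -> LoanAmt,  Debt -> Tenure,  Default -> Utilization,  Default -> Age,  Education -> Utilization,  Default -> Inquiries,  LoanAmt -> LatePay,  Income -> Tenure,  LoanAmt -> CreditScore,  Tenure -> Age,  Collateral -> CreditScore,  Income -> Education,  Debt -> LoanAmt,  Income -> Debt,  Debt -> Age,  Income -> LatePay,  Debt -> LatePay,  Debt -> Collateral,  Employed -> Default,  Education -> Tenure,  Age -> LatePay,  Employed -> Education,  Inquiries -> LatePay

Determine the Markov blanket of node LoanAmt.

{Age, Collateral, CreditScore, Debt, Income, Inquiries, LatePay, Tenure, Utilization}

Ch(LoanAmt) = {CreditScore, LatePay}.
Parents of LoanAmt: Collateral, Debt.
Co-parents of LoanAmt (other parents of its children):
  CreditScore also has parents Collateral, Tenure.
  LatePay also has parents Age, Debt, Income, Inquiries, Utilization.
Union: {Collateral, Debt} ∪ {CreditScore, LatePay} ∪ {Age, Collateral, Debt, Income, Inquiries, Tenure, Utilization} = {Age, Collateral, CreditScore, Debt, Income, Inquiries, LatePay, Tenure, Utilization}.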